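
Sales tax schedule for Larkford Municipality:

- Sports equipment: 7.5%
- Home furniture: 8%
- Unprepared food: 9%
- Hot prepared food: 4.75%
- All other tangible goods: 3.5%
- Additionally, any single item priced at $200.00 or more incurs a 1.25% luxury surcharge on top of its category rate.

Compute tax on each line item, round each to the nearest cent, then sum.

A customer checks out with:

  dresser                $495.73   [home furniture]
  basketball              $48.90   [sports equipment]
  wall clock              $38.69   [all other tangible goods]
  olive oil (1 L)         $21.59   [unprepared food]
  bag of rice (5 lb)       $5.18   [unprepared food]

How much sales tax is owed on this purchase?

$53.29

Dresser $495.73: home furniture → 8% + 1.25% surcharge = 9.25% → $45.86
Basketball $48.90: sports equipment → 7.5% → $3.67
Wall clock $38.69: all other tangible goods → 3.5% → $1.35
Olive oil (1 L) $21.59: unprepared food → 9% → $1.94
Bag of rice (5 lb) $5.18: unprepared food → 9% → $0.47
Total tax = $45.86 + $3.67 + $1.35 + $1.94 + $0.47 = $53.29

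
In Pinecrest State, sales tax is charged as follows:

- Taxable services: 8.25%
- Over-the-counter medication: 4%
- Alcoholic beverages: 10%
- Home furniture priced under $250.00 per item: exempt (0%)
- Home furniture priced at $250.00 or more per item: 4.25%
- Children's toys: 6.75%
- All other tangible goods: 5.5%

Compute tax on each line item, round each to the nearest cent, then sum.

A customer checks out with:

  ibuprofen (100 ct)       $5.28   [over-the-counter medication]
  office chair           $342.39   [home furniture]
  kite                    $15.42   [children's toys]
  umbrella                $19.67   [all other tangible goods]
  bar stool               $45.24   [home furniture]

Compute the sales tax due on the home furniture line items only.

Office chair $342.39: home furniture, $250.00 or more → 4.25% → $14.55
Bar stool $45.24: home furniture, under $250.00 → 0% → $0.00
Tax on home furniture = $14.55 + $0.00 = $14.55

$14.55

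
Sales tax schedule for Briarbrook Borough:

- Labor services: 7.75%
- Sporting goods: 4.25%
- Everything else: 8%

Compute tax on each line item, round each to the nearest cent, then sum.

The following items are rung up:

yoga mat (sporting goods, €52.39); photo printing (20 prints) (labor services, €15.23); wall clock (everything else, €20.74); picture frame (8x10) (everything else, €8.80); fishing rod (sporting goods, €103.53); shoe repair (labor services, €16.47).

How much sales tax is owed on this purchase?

Yoga mat €52.39: sporting goods → 4.25% → €2.23
Photo printing (20 prints) €15.23: labor services → 7.75% → €1.18
Wall clock €20.74: everything else → 8% → €1.66
Picture frame (8x10) €8.80: everything else → 8% → €0.70
Fishing rod €103.53: sporting goods → 4.25% → €4.40
Shoe repair €16.47: labor services → 7.75% → €1.28
Total tax = €2.23 + €1.18 + €1.66 + €0.70 + €4.40 + €1.28 = €11.45

€11.45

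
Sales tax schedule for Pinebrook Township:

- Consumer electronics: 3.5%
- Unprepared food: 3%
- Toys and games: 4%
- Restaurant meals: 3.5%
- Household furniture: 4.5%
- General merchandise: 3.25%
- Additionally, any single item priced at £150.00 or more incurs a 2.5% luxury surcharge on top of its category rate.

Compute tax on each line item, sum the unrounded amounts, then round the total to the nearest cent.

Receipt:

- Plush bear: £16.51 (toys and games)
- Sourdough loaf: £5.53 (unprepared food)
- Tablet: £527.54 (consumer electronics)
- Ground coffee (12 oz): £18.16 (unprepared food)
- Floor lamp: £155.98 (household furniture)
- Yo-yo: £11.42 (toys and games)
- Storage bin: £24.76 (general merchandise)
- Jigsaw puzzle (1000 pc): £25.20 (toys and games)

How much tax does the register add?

Plush bear £16.51: toys and games → 4% → £0.6604
Sourdough loaf £5.53: unprepared food → 3% → £0.1659
Tablet £527.54: consumer electronics → 3.5% + 2.5% surcharge = 6% → £31.6524
Ground coffee (12 oz) £18.16: unprepared food → 3% → £0.5448
Floor lamp £155.98: household furniture → 4.5% + 2.5% surcharge = 7% → £10.9186
Yo-yo £11.42: toys and games → 4% → £0.4568
Storage bin £24.76: general merchandise → 3.25% → £0.8047
Jigsaw puzzle (1000 pc) £25.20: toys and games → 4% → £1.008
Unrounded tax sum = £46.2116 → £46.21

£46.21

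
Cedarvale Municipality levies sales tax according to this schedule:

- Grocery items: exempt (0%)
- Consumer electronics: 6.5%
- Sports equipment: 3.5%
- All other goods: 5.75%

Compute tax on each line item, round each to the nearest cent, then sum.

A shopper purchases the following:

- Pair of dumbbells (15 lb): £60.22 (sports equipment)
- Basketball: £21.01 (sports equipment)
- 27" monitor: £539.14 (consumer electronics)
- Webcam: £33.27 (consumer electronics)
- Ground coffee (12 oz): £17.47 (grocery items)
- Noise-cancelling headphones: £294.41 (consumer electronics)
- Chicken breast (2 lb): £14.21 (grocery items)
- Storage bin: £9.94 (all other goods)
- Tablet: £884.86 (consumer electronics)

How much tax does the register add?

Pair of dumbbells (15 lb) £60.22: sports equipment → 3.5% → £2.11
Basketball £21.01: sports equipment → 3.5% → £0.74
27" monitor £539.14: consumer electronics → 6.5% → £35.04
Webcam £33.27: consumer electronics → 6.5% → £2.16
Ground coffee (12 oz) £17.47: grocery items → 0% → £0.00
Noise-cancelling headphones £294.41: consumer electronics → 6.5% → £19.14
Chicken breast (2 lb) £14.21: grocery items → 0% → £0.00
Storage bin £9.94: all other goods → 5.75% → £0.57
Tablet £884.86: consumer electronics → 6.5% → £57.52
Total tax = £2.11 + £0.74 + £35.04 + £2.16 + £19.14 + £0.57 + £57.52 = £117.28

£117.28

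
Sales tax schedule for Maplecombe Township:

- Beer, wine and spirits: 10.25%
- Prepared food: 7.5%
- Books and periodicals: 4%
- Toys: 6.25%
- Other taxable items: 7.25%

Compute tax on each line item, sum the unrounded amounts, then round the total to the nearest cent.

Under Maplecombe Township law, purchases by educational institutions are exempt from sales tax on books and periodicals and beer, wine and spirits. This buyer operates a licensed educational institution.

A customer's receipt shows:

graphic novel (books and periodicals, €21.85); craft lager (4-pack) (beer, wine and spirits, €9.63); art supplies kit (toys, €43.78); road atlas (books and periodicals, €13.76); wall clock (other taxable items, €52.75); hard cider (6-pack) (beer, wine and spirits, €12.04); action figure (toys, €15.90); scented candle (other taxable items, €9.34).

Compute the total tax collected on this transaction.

Graphic novel €21.85: books and periodicals, buyer-exempt → 0% → €0.00
Craft lager (4-pack) €9.63: beer, wine and spirits, buyer-exempt → 0% → €0.00
Art supplies kit €43.78: toys → 6.25% → €2.73625
Road atlas €13.76: books and periodicals, buyer-exempt → 0% → €0.00
Wall clock €52.75: other taxable items → 7.25% → €3.824375
Hard cider (6-pack) €12.04: beer, wine and spirits, buyer-exempt → 0% → €0.00
Action figure €15.90: toys → 6.25% → €0.99375
Scented candle €9.34: other taxable items → 7.25% → €0.67715
Unrounded tax sum = €8.231525 → €8.23

€8.23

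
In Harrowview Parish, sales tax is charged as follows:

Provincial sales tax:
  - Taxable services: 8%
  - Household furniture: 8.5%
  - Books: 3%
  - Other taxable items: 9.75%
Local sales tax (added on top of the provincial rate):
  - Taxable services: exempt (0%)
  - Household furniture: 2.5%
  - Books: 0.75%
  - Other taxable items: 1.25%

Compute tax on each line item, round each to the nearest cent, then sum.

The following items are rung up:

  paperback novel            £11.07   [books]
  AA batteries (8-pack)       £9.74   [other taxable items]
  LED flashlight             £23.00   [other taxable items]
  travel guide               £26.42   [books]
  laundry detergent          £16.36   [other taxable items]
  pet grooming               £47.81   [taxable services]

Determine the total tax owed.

Paperback novel £11.07: books → 3% + 0.75% local = 3.75% → £0.42
AA batteries (8-pack) £9.74: other taxable items → 9.75% + 1.25% local = 11% → £1.07
LED flashlight £23.00: other taxable items → 9.75% + 1.25% local = 11% → £2.53
Travel guide £26.42: books → 3% + 0.75% local = 3.75% → £0.99
Laundry detergent £16.36: other taxable items → 9.75% + 1.25% local = 11% → £1.80
Pet grooming £47.81: taxable services → 8% + 0% local = 8% → £3.82
Total tax = £0.42 + £1.07 + £2.53 + £0.99 + £1.80 + £3.82 = £10.63

£10.63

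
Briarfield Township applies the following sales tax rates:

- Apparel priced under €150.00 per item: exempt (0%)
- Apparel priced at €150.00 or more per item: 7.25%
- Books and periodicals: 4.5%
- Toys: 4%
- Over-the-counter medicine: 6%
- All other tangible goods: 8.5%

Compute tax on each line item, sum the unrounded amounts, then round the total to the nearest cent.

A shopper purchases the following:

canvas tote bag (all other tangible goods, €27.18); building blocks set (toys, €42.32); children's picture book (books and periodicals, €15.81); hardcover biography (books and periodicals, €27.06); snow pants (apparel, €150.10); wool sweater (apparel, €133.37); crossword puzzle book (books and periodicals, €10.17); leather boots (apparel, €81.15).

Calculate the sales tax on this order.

Canvas tote bag €27.18: all other tangible goods → 8.5% → €2.3103
Building blocks set €42.32: toys → 4% → €1.6928
Children's picture book €15.81: books and periodicals → 4.5% → €0.71145
Hardcover biography €27.06: books and periodicals → 4.5% → €1.2177
Snow pants €150.10: apparel, €150.00 or more → 7.25% → €10.88225
Wool sweater €133.37: apparel, under €150.00 → 0% → €0.00
Crossword puzzle book €10.17: books and periodicals → 4.5% → €0.45765
Leather boots €81.15: apparel, under €150.00 → 0% → €0.00
Unrounded tax sum = €17.27215 → €17.27

€17.27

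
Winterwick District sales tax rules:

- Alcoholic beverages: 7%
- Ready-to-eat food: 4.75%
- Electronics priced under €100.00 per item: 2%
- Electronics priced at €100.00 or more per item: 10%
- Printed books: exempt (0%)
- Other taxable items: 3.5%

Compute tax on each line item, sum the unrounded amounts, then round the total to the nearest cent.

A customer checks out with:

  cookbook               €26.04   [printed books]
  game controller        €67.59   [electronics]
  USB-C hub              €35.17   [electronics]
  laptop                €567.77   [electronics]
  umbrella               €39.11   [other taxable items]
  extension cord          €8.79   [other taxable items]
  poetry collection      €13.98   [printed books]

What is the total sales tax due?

Cookbook €26.04: printed books → 0% → €0.00
Game controller €67.59: electronics, under €100.00 → 2% → €1.3518
USB-C hub €35.17: electronics, under €100.00 → 2% → €0.7034
Laptop €567.77: electronics, €100.00 or more → 10% → €56.777
Umbrella €39.11: other taxable items → 3.5% → €1.36885
Extension cord €8.79: other taxable items → 3.5% → €0.30765
Poetry collection €13.98: printed books → 0% → €0.00
Unrounded tax sum = €60.5087 → €60.51

€60.51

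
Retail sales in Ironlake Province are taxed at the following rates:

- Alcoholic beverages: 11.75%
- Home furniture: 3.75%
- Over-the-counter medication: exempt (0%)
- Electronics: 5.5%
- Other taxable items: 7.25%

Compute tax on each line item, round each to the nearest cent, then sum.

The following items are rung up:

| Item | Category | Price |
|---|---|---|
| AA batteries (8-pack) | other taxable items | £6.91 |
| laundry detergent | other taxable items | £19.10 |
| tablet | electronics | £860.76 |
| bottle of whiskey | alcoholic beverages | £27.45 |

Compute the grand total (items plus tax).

£966.67

AA batteries (8-pack) £6.91: other taxable items → 7.25% → £0.50
Laundry detergent £19.10: other taxable items → 7.25% → £1.38
Tablet £860.76: electronics → 5.5% → £47.34
Bottle of whiskey £27.45: alcoholic beverages → 11.75% → £3.23
Subtotal = £914.22; tax = £52.45; total due = £966.67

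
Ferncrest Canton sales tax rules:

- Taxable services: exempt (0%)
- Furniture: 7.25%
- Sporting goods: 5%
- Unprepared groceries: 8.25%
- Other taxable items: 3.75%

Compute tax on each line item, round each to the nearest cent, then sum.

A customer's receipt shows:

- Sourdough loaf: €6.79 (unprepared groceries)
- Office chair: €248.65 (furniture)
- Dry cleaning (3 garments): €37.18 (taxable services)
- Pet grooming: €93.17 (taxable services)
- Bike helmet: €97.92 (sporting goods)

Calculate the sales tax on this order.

€23.49

Sourdough loaf €6.79: unprepared groceries → 8.25% → €0.56
Office chair €248.65: furniture → 7.25% → €18.03
Dry cleaning (3 garments) €37.18: taxable services → 0% → €0.00
Pet grooming €93.17: taxable services → 0% → €0.00
Bike helmet €97.92: sporting goods → 5% → €4.90
Total tax = €0.56 + €18.03 + €4.90 = €23.49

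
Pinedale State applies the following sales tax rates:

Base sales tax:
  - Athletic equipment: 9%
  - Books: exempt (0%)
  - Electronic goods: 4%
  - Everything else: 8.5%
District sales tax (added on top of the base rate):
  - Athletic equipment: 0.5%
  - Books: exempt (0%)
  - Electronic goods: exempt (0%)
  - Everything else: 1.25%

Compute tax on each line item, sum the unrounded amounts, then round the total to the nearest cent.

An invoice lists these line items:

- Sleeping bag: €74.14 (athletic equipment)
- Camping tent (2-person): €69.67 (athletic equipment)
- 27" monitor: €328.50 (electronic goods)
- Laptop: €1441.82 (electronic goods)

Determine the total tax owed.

€84.47

Sleeping bag €74.14: athletic equipment → 9% + 0.5% district = 9.5% → €7.0433
Camping tent (2-person) €69.67: athletic equipment → 9% + 0.5% district = 9.5% → €6.61865
27" monitor €328.50: electronic goods → 4% + 0% district = 4% → €13.14
Laptop €1441.82: electronic goods → 4% + 0% district = 4% → €57.6728
Unrounded tax sum = €84.47475 → €84.47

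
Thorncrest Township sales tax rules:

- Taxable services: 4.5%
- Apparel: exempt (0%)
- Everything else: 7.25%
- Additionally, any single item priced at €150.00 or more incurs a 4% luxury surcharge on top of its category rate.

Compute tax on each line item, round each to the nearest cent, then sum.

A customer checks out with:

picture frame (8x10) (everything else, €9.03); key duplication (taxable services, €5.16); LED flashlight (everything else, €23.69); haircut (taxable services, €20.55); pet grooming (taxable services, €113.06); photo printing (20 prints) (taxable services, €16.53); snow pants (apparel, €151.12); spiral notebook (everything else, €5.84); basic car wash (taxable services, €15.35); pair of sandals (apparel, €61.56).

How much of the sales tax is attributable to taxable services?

Key duplication €5.16: taxable services → 4.5% → €0.23
Haircut €20.55: taxable services → 4.5% → €0.92
Pet grooming €113.06: taxable services → 4.5% → €5.09
Photo printing (20 prints) €16.53: taxable services → 4.5% → €0.74
Basic car wash €15.35: taxable services → 4.5% → €0.69
Tax on taxable services = €0.23 + €0.92 + €5.09 + €0.74 + €0.69 = €7.67

€7.67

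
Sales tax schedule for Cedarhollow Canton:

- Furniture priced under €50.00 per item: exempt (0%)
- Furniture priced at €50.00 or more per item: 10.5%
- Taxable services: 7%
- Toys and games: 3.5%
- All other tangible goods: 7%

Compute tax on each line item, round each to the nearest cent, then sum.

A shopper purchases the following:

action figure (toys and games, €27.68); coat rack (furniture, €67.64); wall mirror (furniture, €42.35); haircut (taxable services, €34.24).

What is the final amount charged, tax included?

Action figure €27.68: toys and games → 3.5% → €0.97
Coat rack €67.64: furniture, €50.00 or more → 10.5% → €7.10
Wall mirror €42.35: furniture, under €50.00 → 0% → €0.00
Haircut €34.24: taxable services → 7% → €2.40
Subtotal = €171.91; tax = €10.47; total due = €182.38

€182.38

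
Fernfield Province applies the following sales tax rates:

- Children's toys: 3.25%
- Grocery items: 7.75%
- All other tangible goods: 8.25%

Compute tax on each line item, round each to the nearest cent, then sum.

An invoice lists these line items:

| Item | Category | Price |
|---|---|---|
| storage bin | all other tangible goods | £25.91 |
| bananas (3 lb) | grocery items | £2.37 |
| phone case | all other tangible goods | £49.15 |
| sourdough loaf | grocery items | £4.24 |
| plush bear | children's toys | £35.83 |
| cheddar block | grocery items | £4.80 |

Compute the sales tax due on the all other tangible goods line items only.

Storage bin £25.91: all other tangible goods → 8.25% → £2.14
Phone case £49.15: all other tangible goods → 8.25% → £4.05
Tax on all other tangible goods = £2.14 + £4.05 = £6.19

£6.19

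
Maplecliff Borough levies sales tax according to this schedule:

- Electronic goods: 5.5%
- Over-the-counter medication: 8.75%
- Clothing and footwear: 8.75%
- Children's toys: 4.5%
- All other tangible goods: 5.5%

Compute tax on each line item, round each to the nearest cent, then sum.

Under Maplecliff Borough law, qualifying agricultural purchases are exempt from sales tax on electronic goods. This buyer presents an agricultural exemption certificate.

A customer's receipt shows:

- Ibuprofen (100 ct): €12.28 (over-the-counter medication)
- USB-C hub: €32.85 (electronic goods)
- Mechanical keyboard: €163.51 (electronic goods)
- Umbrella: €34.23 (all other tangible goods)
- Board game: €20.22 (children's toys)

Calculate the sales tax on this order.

Ibuprofen (100 ct) €12.28: over-the-counter medication → 8.75% → €1.07
USB-C hub €32.85: electronic goods, buyer-exempt → 0% → €0.00
Mechanical keyboard €163.51: electronic goods, buyer-exempt → 0% → €0.00
Umbrella €34.23: all other tangible goods → 5.5% → €1.88
Board game €20.22: children's toys → 4.5% → €0.91
Total tax = €1.07 + €1.88 + €0.91 = €3.86

€3.86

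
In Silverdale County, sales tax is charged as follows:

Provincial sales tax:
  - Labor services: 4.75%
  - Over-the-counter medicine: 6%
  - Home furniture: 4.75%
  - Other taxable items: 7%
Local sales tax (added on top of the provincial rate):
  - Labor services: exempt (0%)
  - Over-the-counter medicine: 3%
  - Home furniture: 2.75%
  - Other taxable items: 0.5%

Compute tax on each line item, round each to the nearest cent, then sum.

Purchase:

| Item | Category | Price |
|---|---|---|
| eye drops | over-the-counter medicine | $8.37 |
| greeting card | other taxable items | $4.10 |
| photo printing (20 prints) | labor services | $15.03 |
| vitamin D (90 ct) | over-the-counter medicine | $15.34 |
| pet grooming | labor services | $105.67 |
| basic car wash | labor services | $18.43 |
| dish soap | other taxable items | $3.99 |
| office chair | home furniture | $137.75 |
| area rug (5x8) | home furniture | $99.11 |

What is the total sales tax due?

$27.11

Eye drops $8.37: over-the-counter medicine → 6% + 3% local = 9% → $0.75
Greeting card $4.10: other taxable items → 7% + 0.5% local = 7.5% → $0.31
Photo printing (20 prints) $15.03: labor services → 4.75% + 0% local = 4.75% → $0.71
Vitamin D (90 ct) $15.34: over-the-counter medicine → 6% + 3% local = 9% → $1.38
Pet grooming $105.67: labor services → 4.75% + 0% local = 4.75% → $5.02
Basic car wash $18.43: labor services → 4.75% + 0% local = 4.75% → $0.88
Dish soap $3.99: other taxable items → 7% + 0.5% local = 7.5% → $0.30
Office chair $137.75: home furniture → 4.75% + 2.75% local = 7.5% → $10.33
Area rug (5x8) $99.11: home furniture → 4.75% + 2.75% local = 7.5% → $7.43
Total tax = $0.75 + $0.31 + $0.71 + $1.38 + $5.02 + $0.88 + $0.30 + $10.33 + $7.43 = $27.11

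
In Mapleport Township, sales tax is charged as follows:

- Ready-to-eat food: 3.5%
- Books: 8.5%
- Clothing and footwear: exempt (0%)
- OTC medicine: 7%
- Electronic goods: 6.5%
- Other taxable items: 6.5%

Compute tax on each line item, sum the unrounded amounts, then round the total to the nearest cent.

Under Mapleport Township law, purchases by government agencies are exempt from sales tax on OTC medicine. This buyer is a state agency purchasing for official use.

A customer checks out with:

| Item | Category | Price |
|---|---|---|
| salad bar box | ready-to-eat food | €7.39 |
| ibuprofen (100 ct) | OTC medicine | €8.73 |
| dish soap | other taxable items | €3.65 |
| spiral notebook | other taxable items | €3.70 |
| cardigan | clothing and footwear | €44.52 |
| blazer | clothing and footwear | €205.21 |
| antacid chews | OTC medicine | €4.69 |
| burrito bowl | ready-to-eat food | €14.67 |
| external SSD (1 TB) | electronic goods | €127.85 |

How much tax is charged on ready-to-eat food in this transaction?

Salad bar box €7.39: ready-to-eat food → 3.5% → €0.25865
Burrito bowl €14.67: ready-to-eat food → 3.5% → €0.51345
Tax on ready-to-eat food: unrounded sum = €0.7721 → €0.77

€0.77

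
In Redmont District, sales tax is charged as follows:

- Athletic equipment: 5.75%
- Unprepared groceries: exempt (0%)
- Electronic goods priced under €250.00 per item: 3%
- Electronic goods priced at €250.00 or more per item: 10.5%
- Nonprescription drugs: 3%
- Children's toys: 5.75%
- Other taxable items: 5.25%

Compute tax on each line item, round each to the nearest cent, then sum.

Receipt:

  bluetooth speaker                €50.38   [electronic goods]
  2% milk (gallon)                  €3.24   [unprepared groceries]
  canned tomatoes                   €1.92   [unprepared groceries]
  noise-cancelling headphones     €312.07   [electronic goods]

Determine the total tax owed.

€34.28

Bluetooth speaker €50.38: electronic goods, under €250.00 → 3% → €1.51
2% milk (gallon) €3.24: unprepared groceries → 0% → €0.00
Canned tomatoes €1.92: unprepared groceries → 0% → €0.00
Noise-cancelling headphones €312.07: electronic goods, €250.00 or more → 10.5% → €32.77
Total tax = €1.51 + €32.77 = €34.28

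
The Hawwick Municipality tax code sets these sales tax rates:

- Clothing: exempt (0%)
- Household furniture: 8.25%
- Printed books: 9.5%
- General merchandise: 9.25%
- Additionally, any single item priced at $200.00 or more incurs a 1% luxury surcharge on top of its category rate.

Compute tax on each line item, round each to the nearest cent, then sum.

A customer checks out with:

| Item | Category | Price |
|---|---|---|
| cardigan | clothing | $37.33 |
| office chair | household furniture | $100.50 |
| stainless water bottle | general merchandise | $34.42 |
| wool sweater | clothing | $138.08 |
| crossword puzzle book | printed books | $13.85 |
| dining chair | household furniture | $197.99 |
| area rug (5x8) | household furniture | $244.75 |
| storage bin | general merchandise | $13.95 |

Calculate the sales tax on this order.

$53.05

Cardigan $37.33: clothing → 0% → $0.00
Office chair $100.50: household furniture → 8.25% → $8.29
Stainless water bottle $34.42: general merchandise → 9.25% → $3.18
Wool sweater $138.08: clothing → 0% → $0.00
Crossword puzzle book $13.85: printed books → 9.5% → $1.32
Dining chair $197.99: household furniture → 8.25% → $16.33
Area rug (5x8) $244.75: household furniture → 8.25% + 1% surcharge = 9.25% → $22.64
Storage bin $13.95: general merchandise → 9.25% → $1.29
Total tax = $8.29 + $3.18 + $1.32 + $16.33 + $22.64 + $1.29 = $53.05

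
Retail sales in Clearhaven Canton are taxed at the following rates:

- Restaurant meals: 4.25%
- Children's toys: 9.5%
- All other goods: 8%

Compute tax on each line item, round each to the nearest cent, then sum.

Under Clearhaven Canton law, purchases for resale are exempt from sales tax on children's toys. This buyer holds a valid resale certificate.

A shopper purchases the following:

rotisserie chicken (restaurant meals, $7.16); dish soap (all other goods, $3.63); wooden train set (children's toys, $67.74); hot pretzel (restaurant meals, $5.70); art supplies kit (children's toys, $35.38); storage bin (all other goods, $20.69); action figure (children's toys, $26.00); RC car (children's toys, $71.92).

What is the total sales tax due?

$2.49

Rotisserie chicken $7.16: restaurant meals → 4.25% → $0.30
Dish soap $3.63: all other goods → 8% → $0.29
Wooden train set $67.74: children's toys, buyer-exempt → 0% → $0.00
Hot pretzel $5.70: restaurant meals → 4.25% → $0.24
Art supplies kit $35.38: children's toys, buyer-exempt → 0% → $0.00
Storage bin $20.69: all other goods → 8% → $1.66
Action figure $26.00: children's toys, buyer-exempt → 0% → $0.00
RC car $71.92: children's toys, buyer-exempt → 0% → $0.00
Total tax = $0.30 + $0.29 + $0.24 + $1.66 = $2.49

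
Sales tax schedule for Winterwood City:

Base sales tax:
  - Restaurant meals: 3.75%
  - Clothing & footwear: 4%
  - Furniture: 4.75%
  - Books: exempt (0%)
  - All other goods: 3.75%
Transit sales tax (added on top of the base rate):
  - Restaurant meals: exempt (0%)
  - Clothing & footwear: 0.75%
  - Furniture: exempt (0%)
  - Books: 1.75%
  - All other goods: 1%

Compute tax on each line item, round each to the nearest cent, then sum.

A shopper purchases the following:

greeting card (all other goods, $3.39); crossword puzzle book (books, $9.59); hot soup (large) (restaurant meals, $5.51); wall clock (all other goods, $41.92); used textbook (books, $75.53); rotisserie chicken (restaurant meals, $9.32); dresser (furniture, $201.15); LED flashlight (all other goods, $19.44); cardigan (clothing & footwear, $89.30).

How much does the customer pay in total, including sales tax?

$474.06

Greeting card $3.39: all other goods → 3.75% + 1% transit = 4.75% → $0.16
Crossword puzzle book $9.59: books → 0% + 1.75% transit = 1.75% → $0.17
Hot soup (large) $5.51: restaurant meals → 3.75% + 0% transit = 3.75% → $0.21
Wall clock $41.92: all other goods → 3.75% + 1% transit = 4.75% → $1.99
Used textbook $75.53: books → 0% + 1.75% transit = 1.75% → $1.32
Rotisserie chicken $9.32: restaurant meals → 3.75% + 0% transit = 3.75% → $0.35
Dresser $201.15: furniture → 4.75% + 0% transit = 4.75% → $9.55
LED flashlight $19.44: all other goods → 3.75% + 1% transit = 4.75% → $0.92
Cardigan $89.30: clothing & footwear → 4% + 0.75% transit = 4.75% → $4.24
Subtotal = $455.15; tax = $18.91; total due = $474.06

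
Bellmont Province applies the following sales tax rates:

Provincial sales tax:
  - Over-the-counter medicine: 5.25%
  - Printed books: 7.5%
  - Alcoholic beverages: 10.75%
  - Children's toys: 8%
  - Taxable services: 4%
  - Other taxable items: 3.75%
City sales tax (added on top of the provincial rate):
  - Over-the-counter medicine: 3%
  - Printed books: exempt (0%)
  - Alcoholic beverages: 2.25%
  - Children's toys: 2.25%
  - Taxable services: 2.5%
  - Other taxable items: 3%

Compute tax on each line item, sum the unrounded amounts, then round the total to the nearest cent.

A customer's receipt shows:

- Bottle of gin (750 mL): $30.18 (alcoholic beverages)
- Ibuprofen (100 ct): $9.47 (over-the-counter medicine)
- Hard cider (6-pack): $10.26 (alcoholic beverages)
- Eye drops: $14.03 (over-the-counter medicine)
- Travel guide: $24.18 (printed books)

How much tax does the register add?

$9.01

Bottle of gin (750 mL) $30.18: alcoholic beverages → 10.75% + 2.25% city = 13% → $3.9234
Ibuprofen (100 ct) $9.47: over-the-counter medicine → 5.25% + 3% city = 8.25% → $0.781275
Hard cider (6-pack) $10.26: alcoholic beverages → 10.75% + 2.25% city = 13% → $1.3338
Eye drops $14.03: over-the-counter medicine → 5.25% + 3% city = 8.25% → $1.157475
Travel guide $24.18: printed books → 7.5% + 0% city = 7.5% → $1.8135
Unrounded tax sum = $9.00945 → $9.01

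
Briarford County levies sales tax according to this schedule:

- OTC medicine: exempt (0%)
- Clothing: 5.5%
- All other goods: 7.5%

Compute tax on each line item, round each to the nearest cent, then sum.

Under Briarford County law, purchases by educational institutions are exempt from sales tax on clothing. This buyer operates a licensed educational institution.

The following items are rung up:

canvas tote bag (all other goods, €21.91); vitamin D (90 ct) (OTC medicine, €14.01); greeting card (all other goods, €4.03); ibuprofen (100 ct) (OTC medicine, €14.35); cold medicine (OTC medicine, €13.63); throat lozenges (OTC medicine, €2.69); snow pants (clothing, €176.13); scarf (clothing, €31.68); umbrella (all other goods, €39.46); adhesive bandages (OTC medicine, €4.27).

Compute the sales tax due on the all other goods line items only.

€4.90

Canvas tote bag €21.91: all other goods → 7.5% → €1.64
Greeting card €4.03: all other goods → 7.5% → €0.30
Umbrella €39.46: all other goods → 7.5% → €2.96
Tax on all other goods = €1.64 + €0.30 + €2.96 = €4.90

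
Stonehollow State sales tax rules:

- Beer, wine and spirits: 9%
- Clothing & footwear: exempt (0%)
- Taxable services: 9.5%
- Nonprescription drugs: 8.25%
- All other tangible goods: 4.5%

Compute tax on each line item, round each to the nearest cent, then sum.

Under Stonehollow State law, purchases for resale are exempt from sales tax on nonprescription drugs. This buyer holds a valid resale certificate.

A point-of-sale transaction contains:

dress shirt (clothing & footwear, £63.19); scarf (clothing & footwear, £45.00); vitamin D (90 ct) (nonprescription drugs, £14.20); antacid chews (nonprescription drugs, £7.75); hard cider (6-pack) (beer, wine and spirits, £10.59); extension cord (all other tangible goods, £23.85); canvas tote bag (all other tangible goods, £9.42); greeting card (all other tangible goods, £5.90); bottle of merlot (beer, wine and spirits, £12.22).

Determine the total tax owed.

£3.81

Dress shirt £63.19: clothing & footwear → 0% → £0.00
Scarf £45.00: clothing & footwear → 0% → £0.00
Vitamin D (90 ct) £14.20: nonprescription drugs, buyer-exempt → 0% → £0.00
Antacid chews £7.75: nonprescription drugs, buyer-exempt → 0% → £0.00
Hard cider (6-pack) £10.59: beer, wine and spirits → 9% → £0.95
Extension cord £23.85: all other tangible goods → 4.5% → £1.07
Canvas tote bag £9.42: all other tangible goods → 4.5% → £0.42
Greeting card £5.90: all other tangible goods → 4.5% → £0.27
Bottle of merlot £12.22: beer, wine and spirits → 9% → £1.10
Total tax = £0.95 + £1.07 + £0.42 + £0.27 + £1.10 = £3.81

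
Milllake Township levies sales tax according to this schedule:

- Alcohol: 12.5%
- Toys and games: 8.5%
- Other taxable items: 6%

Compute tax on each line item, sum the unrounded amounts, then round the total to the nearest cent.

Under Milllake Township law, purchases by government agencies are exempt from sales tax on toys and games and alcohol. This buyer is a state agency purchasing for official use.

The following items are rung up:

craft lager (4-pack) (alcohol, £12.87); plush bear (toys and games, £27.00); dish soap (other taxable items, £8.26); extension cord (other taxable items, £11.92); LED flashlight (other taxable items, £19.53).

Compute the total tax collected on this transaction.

£2.38

Craft lager (4-pack) £12.87: alcohol, buyer-exempt → 0% → £0.00
Plush bear £27.00: toys and games, buyer-exempt → 0% → £0.00
Dish soap £8.26: other taxable items → 6% → £0.4956
Extension cord £11.92: other taxable items → 6% → £0.7152
LED flashlight £19.53: other taxable items → 6% → £1.1718
Unrounded tax sum = £2.3826 → £2.38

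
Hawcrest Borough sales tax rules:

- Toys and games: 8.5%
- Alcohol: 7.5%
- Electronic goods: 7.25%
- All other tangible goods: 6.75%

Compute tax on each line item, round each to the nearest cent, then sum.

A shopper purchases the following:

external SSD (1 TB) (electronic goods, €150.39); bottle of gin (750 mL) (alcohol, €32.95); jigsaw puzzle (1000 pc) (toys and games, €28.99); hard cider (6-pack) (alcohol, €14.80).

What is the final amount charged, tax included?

€244.07

External SSD (1 TB) €150.39: electronic goods → 7.25% → €10.90
Bottle of gin (750 mL) €32.95: alcohol → 7.5% → €2.47
Jigsaw puzzle (1000 pc) €28.99: toys and games → 8.5% → €2.46
Hard cider (6-pack) €14.80: alcohol → 7.5% → €1.11
Subtotal = €227.13; tax = €16.94; total due = €244.07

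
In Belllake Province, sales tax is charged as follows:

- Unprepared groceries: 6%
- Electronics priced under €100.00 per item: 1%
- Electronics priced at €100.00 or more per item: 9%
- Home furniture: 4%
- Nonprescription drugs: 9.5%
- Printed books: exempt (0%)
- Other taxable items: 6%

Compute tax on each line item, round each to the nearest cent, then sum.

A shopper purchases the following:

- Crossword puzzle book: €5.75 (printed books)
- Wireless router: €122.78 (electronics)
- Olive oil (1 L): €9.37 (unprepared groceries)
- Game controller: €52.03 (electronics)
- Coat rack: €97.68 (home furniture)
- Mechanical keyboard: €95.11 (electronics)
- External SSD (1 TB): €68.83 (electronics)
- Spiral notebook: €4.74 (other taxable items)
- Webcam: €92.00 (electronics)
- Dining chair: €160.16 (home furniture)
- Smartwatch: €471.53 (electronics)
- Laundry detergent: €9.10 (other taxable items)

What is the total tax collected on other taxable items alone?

Spiral notebook €4.74: other taxable items → 6% → €0.28
Laundry detergent €9.10: other taxable items → 6% → €0.55
Tax on other taxable items = €0.28 + €0.55 = €0.83

€0.83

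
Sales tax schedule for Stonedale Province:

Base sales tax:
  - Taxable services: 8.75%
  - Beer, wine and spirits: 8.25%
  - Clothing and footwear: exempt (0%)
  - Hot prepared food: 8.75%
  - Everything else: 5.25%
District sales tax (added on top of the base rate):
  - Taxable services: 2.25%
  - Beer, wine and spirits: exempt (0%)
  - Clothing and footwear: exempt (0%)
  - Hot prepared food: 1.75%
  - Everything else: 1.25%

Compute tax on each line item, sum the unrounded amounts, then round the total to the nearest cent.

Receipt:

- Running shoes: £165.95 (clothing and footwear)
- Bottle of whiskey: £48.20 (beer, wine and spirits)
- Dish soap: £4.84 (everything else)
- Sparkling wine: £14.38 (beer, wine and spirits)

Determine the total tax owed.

Running shoes £165.95: clothing and footwear → 0% + 0% district = 0% → £0.00
Bottle of whiskey £48.20: beer, wine and spirits → 8.25% + 0% district = 8.25% → £3.9765
Dish soap £4.84: everything else → 5.25% + 1.25% district = 6.5% → £0.3146
Sparkling wine £14.38: beer, wine and spirits → 8.25% + 0% district = 8.25% → £1.18635
Unrounded tax sum = £5.47745 → £5.48

£5.48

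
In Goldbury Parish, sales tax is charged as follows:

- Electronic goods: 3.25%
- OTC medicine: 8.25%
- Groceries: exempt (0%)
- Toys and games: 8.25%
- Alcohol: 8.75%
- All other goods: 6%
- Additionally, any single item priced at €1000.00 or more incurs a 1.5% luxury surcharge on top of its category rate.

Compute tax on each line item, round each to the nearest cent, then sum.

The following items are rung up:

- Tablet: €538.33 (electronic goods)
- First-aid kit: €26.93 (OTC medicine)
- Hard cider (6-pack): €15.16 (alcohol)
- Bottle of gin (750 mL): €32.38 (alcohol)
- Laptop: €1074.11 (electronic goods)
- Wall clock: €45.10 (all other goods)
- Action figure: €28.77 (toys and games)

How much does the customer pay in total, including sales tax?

Tablet €538.33: electronic goods → 3.25% → €17.50
First-aid kit €26.93: OTC medicine → 8.25% → €2.22
Hard cider (6-pack) €15.16: alcohol → 8.75% → €1.33
Bottle of gin (750 mL) €32.38: alcohol → 8.75% → €2.83
Laptop €1074.11: electronic goods → 3.25% + 1.5% surcharge = 4.75% → €51.02
Wall clock €45.10: all other goods → 6% → €2.71
Action figure €28.77: toys and games → 8.25% → €2.37
Subtotal = €1760.78; tax = €79.98; total due = €1840.76

€1840.76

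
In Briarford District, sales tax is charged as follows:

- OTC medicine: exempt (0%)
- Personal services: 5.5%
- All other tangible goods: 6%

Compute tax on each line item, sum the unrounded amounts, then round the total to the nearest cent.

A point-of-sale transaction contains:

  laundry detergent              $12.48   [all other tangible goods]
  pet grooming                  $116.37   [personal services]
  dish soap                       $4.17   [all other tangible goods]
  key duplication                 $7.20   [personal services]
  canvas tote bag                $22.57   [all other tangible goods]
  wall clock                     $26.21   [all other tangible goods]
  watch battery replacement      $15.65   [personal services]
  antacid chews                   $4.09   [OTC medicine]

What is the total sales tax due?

$11.58

Laundry detergent $12.48: all other tangible goods → 6% → $0.7488
Pet grooming $116.37: personal services → 5.5% → $6.40035
Dish soap $4.17: all other tangible goods → 6% → $0.2502
Key duplication $7.20: personal services → 5.5% → $0.396
Canvas tote bag $22.57: all other tangible goods → 6% → $1.3542
Wall clock $26.21: all other tangible goods → 6% → $1.5726
Watch battery replacement $15.65: personal services → 5.5% → $0.86075
Antacid chews $4.09: OTC medicine → 0% → $0.00
Unrounded tax sum = $11.5829 → $11.58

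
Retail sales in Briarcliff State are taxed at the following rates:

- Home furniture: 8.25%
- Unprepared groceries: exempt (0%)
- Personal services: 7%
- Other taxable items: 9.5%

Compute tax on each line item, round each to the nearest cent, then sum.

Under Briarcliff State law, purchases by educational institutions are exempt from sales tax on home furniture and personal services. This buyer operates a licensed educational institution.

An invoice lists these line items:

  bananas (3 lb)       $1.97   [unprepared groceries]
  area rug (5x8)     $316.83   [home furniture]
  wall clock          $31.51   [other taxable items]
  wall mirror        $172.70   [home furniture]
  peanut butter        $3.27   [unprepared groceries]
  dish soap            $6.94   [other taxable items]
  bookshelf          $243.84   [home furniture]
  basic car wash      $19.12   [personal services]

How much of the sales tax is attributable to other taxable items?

$3.65

Wall clock $31.51: other taxable items → 9.5% → $2.99
Dish soap $6.94: other taxable items → 9.5% → $0.66
Tax on other taxable items = $2.99 + $0.66 = $3.65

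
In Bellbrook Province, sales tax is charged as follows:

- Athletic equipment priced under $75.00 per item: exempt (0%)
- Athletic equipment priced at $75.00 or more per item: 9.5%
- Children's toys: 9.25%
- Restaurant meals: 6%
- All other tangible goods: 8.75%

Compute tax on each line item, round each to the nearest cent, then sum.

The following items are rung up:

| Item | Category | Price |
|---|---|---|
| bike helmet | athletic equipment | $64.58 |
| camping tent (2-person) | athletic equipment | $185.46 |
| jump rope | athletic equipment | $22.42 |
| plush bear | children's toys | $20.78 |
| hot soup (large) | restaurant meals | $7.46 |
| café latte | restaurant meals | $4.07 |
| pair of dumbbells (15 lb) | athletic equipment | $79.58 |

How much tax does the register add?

Bike helmet $64.58: athletic equipment, under $75.00 → 0% → $0.00
Camping tent (2-person) $185.46: athletic equipment, $75.00 or more → 9.5% → $17.62
Jump rope $22.42: athletic equipment, under $75.00 → 0% → $0.00
Plush bear $20.78: children's toys → 9.25% → $1.92
Hot soup (large) $7.46: restaurant meals → 6% → $0.45
Café latte $4.07: restaurant meals → 6% → $0.24
Pair of dumbbells (15 lb) $79.58: athletic equipment, $75.00 or more → 9.5% → $7.56
Total tax = $17.62 + $1.92 + $0.45 + $0.24 + $7.56 = $27.79

$27.79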